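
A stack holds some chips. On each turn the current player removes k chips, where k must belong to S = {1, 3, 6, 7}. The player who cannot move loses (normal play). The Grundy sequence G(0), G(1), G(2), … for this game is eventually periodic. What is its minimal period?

12

n :  0  1  2  3  4  5  6  7  8  9 10 11 12 13 14 15 16 17 18 19 20 21 22 23 24 25
G :  0  1  0  1  0  1  2  3  2  3  2  3  0  1  0  1  0  1  2  3  2  3  2  3  0  1
G(n+12) = G(n) holds for n = 0,…,6 (a full window of length max(S) = 7), so the sequence is purely periodic with period 12.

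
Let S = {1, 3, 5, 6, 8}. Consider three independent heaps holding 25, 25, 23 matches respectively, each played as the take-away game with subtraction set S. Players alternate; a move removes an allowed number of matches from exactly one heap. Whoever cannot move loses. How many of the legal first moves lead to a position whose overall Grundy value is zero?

All heaps use S = {1, 3, 5, 6, 8}:
n :  0  1  2  3  4  5  6  7  8  9 10 11 12 13 14 15 16 17 18 19 20 21 22 23 24 25
G :  0  1  0  1  0  1  2  3  2  3  2  0  1  0  1  0  1  2  3  2  3  2  0  1  0  1
Heap A: G(25) = 1.
Heap B: G(25) = 1.
Heap C: G(23) = 1.
Combined Grundy value = 1 ⊕ 1 ⊕ 1 = 1.
A winning move leaves total XOR = 0, i.e. changes one component's Grundy value g to g ⊕ X where X is the current total.
Heap A: need g' = 1⊕1 = 0. Options: 25−1→G=0, 25−3→G=0, 25−5→G=3, 25−6→G=2, 25−8→G=2. Hits: 2.
Heap B: need g' = 1⊕1 = 0. Options: 25−1→G=0, 25−3→G=0, 25−5→G=3, 25−6→G=2, 25−8→G=2. Hits: 2.
Heap C: need g' = 1⊕1 = 0. Options: 23−1→G=0, 23−3→G=3, 23−5→G=3, 23−6→G=2, 23−8→G=0. Hits: 2.

6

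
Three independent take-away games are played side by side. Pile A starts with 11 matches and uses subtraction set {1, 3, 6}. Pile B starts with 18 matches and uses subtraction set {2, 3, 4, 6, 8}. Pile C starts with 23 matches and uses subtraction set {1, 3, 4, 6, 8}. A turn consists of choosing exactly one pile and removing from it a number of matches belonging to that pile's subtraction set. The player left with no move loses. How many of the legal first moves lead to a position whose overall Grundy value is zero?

1

Pile A, S = {1, 3, 6}:
G(0) = 0
G(1) = mex{0} = 1
G(2) = mex{1} = 0
G(3) = mex{0,0} = 1
G(4) = mex{1,1} = 0
G(5) = mex{0,0} = 1
G(6) = mex{1,1,0} = 2
G(7) = mex{2,0,1} = 3
G(8) = mex{3,1,0} = 2
G(9) = mex{2,2,1} = 0
G(10) = mex{0,3,0} = 1
G(11) = mex{1,2,1} = 0
G_A(11) = 0.
Pile B, S = {2, 3, 4, 6, 8}:
n :  0  1  2  3  4  5  6  7  8  9 10 11 12 13 14 15 16 17 18
G :  0  0  1  1  2  2  3  3  4  4  0  0  1  1  2  2  3  3  4
G_B(18) = 4.
Pile C, S = {1, 3, 4, 6, 8}:
n :  0  1  2  3  4  5  6  7  8  9 10 11 12 13 14 15 16 17 18 19 20 21 22 23
G :  0  1  0  1  2  3  2  0  1  0  1  2  3  2  0  1  0  1  2  3  2  0  1  0
G_C(23) = 0.
Combined Grundy value = 0 ⊕ 4 ⊕ 0 = 4.
A winning move leaves total XOR = 0, i.e. changes one component's Grundy value g to g ⊕ X where X is the current total.
Pile A: need g' = 0⊕4 = 4. Options: 11−1→G=1, 11−3→G=2, 11−6→G=1. Hits: 0.
Pile B: need g' = 4⊕4 = 0. Options: 18−2→G=3, 18−3→G=2, 18−4→G=2, 18−6→G=1, 18−8→G=0. Hits: 1.
Pile C: need g' = 0⊕4 = 4. Options: 23−1→G=1, 23−3→G=2, 23−4→G=3, 23−6→G=1, 23−8→G=1. Hits: 0.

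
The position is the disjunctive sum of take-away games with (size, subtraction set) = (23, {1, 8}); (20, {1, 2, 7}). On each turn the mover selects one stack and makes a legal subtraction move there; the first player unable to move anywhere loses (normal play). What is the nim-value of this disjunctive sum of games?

Stack A, S = {1, 8}:
G(0) = 0
G(1) = mex{0} = 1
G(2) = mex{1} = 0
G(3) = mex{0} = 1
G(4) = mex{1} = 0
G(5) = mex{0} = 1
G(6) = mex{1} = 0
G(7) = mex{0} = 1
G(8) = mex{1,0} = 2
G(9) = mex{2,1} = 0
G(10) = mex{0,0} = 1
G(11) = mex{1,1} = 0
G(12) = mex{0,0} = 1
G(13) = mex{1,1} = 0
G(14) = mex{0,0} = 1
G(15) = mex{1,1} = 0
G(16) = mex{0,2} = 1
G(17) = mex{1,0} = 2
G(18) = mex{2,1} = 0
G(19) = mex{0,0} = 1
G(20) = mex{1,1} = 0
G(21) = mex{0,0} = 1
G(22) = mex{1,1} = 0
G(23) = mex{0,0} = 1
G_A(23) = 1.
Stack B, S = {1, 2, 7}:
G(0) = 0
G(1) = mex{0} = 1
G(2) = mex{1,0} = 2
G(3) = mex{2,1} = 0
G(4) = mex{0,2} = 1
G(5) = mex{1,0} = 2
G(6) = mex{2,1} = 0
G(7) = mex{0,2,0} = 1
G(8) = mex{1,0,1} = 2
G(9) = mex{2,1,2} = 0
G(10) = mex{0,2,0} = 1
G(11) = mex{1,0,1} = 2
G(12) = mex{2,1,2} = 0
G(13) = mex{0,2,0} = 1
G(14) = mex{1,0,1} = 2
G(15) = mex{2,1,2} = 0
G(16) = mex{0,2,0} = 1
G(17) = mex{1,0,1} = 2
G(18) = mex{2,1,2} = 0
G(19) = mex{0,2,0} = 1
G(20) = mex{1,0,1} = 2
G_B(20) = 2.
Combined Grundy value = 1 ⊕ 2 = 3.

3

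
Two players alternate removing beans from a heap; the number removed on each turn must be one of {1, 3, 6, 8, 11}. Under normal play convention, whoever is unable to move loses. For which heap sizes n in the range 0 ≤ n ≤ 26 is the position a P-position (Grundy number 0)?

G(0) = 0
G(1) = mex{0} = 1
G(2) = mex{1} = 0
G(3) = mex{0,0} = 1
G(4) = mex{1,1} = 0
G(5) = mex{0,0} = 1
G(6) = mex{1,1,0} = 2
G(7) = mex{2,0,1} = 3
G(8) = mex{3,1,0,0} = 2
G(9) = mex{2,2,1,1} = 0
G(10) = mex{0,3,0,0} = 1
G(11) = mex{1,2,1,1,0} = 3
G(12) = mex{3,0,2,0,1} = 4
G(13) = mex{4,1,3,1,0} = 2
G(14) = mex{2,3,2,2,1} = 0
G(15) = mex{0,4,0,3,0} = 1
G(16) = mex{1,2,1,2,1} = 0
G(17) = mex{0,0,3,0,2} = 1
G(18) = mex{1,1,4,1,3} = 0
G(19) = mex{0,0,2,3,2} = 1
G(20) = mex{1,1,0,4,0} = 2
G(21) = mex{2,0,1,2,1} = 3
G(22) = mex{3,1,0,0,3} = 2
G(23) = mex{2,2,1,1,4} = 0
G(24) = mex{0,3,0,0,2} = 1
G(25) = mex{1,2,1,1,0} = 3
G(26) = mex{3,0,2,0,1} = 4
P-positions are exactly the n with G(n) = 0.

0, 2, 4, 9, 14, 16, 18, 23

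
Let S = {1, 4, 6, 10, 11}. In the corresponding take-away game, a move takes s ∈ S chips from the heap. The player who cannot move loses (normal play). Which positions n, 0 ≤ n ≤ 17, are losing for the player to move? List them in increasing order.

0, 2, 5, 7, 14

n :  0  1  2  3  4  5  6  7  8  9 10 11 12 13 14 15 16 17
G :  0  1  0  1  2  0  1  0  1  2  3  2  3  4  0  1  2  3
P-positions are exactly the n with G(n) = 0.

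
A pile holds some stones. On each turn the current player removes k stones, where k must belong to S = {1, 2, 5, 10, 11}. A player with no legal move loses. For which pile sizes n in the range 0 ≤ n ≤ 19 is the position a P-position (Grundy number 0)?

0, 3, 6, 9, 12, 15, 18

n :  0  1  2  3  4  5  6  7  8  9 10 11 12 13 14 15 16 17 18 19
G :  0  1  2  0  1  2  0  1  2  0  1  2  0  1  2  0  1  2  0  1
P-positions are exactly the n with G(n) = 0.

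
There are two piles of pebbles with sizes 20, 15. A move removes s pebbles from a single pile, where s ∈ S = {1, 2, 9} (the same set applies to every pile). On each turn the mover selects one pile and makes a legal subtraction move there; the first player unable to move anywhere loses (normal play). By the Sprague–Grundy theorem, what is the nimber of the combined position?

All piles use S = {1, 2, 9}:
G(0) = 0
G(1) = mex{0} = 1
G(2) = mex{1,0} = 2
G(3) = mex{2,1} = 0
G(4) = mex{0,2} = 1
G(5) = mex{1,0} = 2
G(6) = mex{2,1} = 0
G(7) = mex{0,2} = 1
G(8) = mex{1,0} = 2
G(9) = mex{2,1,0} = 3
G(10) = mex{3,2,1} = 0
G(11) = mex{0,3,2} = 1
G(12) = mex{1,0,0} = 2
G(13) = mex{2,1,1} = 0
G(14) = mex{0,2,2} = 1
G(15) = mex{1,0,0} = 2
G(16) = mex{2,1,1} = 0
G(17) = mex{0,2,2} = 1
G(18) = mex{1,0,3} = 2
G(19) = mex{2,1,0} = 3
G(20) = mex{3,2,1} = 0
Pile A: G(20) = 0.
Pile B: G(15) = 2.
Combined Grundy value = 0 ⊕ 2 = 2.

2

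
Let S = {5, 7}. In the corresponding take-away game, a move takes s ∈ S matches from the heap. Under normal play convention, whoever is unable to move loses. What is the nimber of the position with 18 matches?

1

n :  0  1  2  3  4  5  6  7  8  9 10 11 12 13 14 15 16 17 18
G :  0  0  0  0  0  1  1  1  1  1  2  2  0  0  0  0  0  1  1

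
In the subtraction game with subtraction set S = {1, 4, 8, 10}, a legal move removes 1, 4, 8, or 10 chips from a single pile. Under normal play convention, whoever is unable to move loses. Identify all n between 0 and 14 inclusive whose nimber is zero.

G(0) = 0
G(1) = mex{0} = 1
G(2) = mex{1} = 0
G(3) = mex{0} = 1
G(4) = mex{1,0} = 2
G(5) = mex{2,1} = 0
G(6) = mex{0,0} = 1
G(7) = mex{1,1} = 0
G(8) = mex{0,2,0} = 1
G(9) = mex{1,0,1} = 2
G(10) = mex{2,1,0,0} = 3
G(11) = mex{3,0,1,1} = 2
G(12) = mex{2,1,2,0} = 3
G(13) = mex{3,2,0,1} = 4
G(14) = mex{4,3,1,2} = 0
P-positions are exactly the n with G(n) = 0.

0, 2, 5, 7, 14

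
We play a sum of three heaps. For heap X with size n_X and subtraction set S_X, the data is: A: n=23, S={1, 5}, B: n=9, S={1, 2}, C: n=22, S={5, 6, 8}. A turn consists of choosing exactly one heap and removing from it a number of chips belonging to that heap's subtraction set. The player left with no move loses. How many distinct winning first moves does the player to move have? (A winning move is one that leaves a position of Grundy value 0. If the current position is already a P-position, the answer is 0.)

0

Heap A, S = {1, 5}:
G(0) = 0
G(1) = mex{0} = 1
G(2) = mex{1} = 0
G(3) = mex{0} = 1
G(4) = mex{1} = 0
G(5) = mex{0,0} = 1
G(6) = mex{1,1} = 0
G(7) = mex{0,0} = 1
G(8) = mex{1,1} = 0
G(9) = mex{0,0} = 1
G(10) = mex{1,1} = 0
G(11) = mex{0,0} = 1
G(12) = mex{1,1} = 0
G(13) = mex{0,0} = 1
G(14) = mex{1,1} = 0
G(15) = mex{0,0} = 1
G(16) = mex{1,1} = 0
G(17) = mex{0,0} = 1
G(18) = mex{1,1} = 0
G(19) = mex{0,0} = 1
G(20) = mex{1,1} = 0
G(21) = mex{0,0} = 1
G(22) = mex{1,1} = 0
G(23) = mex{0,0} = 1
G_A(23) = 1.
Heap B, S = {1, 2}:
n : 0 1 2 3 4 5 6 7 8 9
G : 0 1 2 0 1 2 0 1 2 0
G_B(9) = 0.
Heap C, S = {5, 6, 8}:
G(0) = 0
G(1) = mex{} = 0
G(2) = mex{} = 0
G(3) = mex{} = 0
G(4) = mex{} = 0
G(5) = mex{0} = 1
G(6) = mex{0,0} = 1
G(7) = mex{0,0} = 1
G(8) = mex{0,0,0} = 1
G(9) = mex{0,0,0} = 1
G(10) = mex{1,0,0} = 2
G(11) = mex{1,1,0} = 2
G(12) = mex{1,1,0} = 2
G(13) = mex{1,1,1} = 0
G(14) = mex{1,1,1} = 0
G(15) = mex{2,1,1} = 0
G(16) = mex{2,2,1} = 0
G(17) = mex{2,2,1} = 0
G(18) = mex{0,2,2} = 1
G(19) = mex{0,0,2} = 1
G(20) = mex{0,0,2} = 1
G(21) = mex{0,0,0} = 1
G(22) = mex{0,0,0} = 1
G_C(22) = 1.
Combined Grundy value = 1 ⊕ 0 ⊕ 1 = 0.
A winning move leaves total XOR = 0, i.e. changes one component's Grundy value g to g ⊕ X where X is the current total.
Heap A: target g' = 1⊕0 = 1, but every legal move changes the Grundy value (mex property), so 0 moves.
Heap B: target g' = 0⊕0 = 0, but every legal move changes the Grundy value (mex property), so 0 moves.
Heap C: target g' = 1⊕0 = 1, but every legal move changes the Grundy value (mex property), so 0 moves.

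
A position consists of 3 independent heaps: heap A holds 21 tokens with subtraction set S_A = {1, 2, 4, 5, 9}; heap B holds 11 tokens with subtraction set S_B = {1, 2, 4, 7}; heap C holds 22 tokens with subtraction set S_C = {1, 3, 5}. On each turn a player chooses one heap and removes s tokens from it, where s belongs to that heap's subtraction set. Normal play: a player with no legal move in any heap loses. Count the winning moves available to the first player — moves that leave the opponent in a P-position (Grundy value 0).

0

Heap A, S = {1, 2, 4, 5, 9}:
G(0) = 0
G(1) = mex{0} = 1
G(2) = mex{1,0} = 2
G(3) = mex{2,1} = 0
G(4) = mex{0,2,0} = 1
G(5) = mex{1,0,1,0} = 2
G(6) = mex{2,1,2,1} = 0
G(7) = mex{0,2,0,2} = 1
G(8) = mex{1,0,1,0} = 2
G(9) = mex{2,1,2,1,0} = 3
G(10) = mex{3,2,0,2,1} = 4
G(11) = mex{4,3,1,0,2} = 5
G(12) = mex{5,4,2,1,0} = 3
G(13) = mex{3,5,3,2,1} = 0
G(14) = mex{0,3,4,3,2} = 1
G(15) = mex{1,0,5,4,0} = 2
G(16) = mex{2,1,3,5,1} = 0
G(17) = mex{0,2,0,3,2} = 1
G(18) = mex{1,0,1,0,3} = 2
G(19) = mex{2,1,2,1,4} = 0
G(20) = mex{0,2,0,2,5} = 1
G(21) = mex{1,0,1,0,3} = 2
G_A(21) = 2.
Heap B, S = {1, 2, 4, 7}:
G(0) = 0
G(1) = mex{0} = 1
G(2) = mex{1,0} = 2
G(3) = mex{2,1} = 0
G(4) = mex{0,2,0} = 1
G(5) = mex{1,0,1} = 2
G(6) = mex{2,1,2} = 0
G(7) = mex{0,2,0,0} = 1
G(8) = mex{1,0,1,1} = 2
G(9) = mex{2,1,2,2} = 0
G(10) = mex{0,2,0,0} = 1
G(11) = mex{1,0,1,1} = 2
G_B(11) = 2.
Heap C, S = {1, 3, 5}:
n :  0  1  2  3  4  5  6  7  8  9 10 11 12 13 14 15 16 17 18 19 20 21 22
G :  0  1  0  1  0  1  0  1  0  1  0  1  0  1  0  1  0  1  0  1  0  1  0
G_C(22) = 0.
Combined Grundy value = 2 ⊕ 2 ⊕ 0 = 0.
A winning move leaves total XOR = 0, i.e. changes one component's Grundy value g to g ⊕ X where X is the current total.
Heap A: target g' = 2⊕0 = 2, but every legal move changes the Grundy value (mex property), so 0 moves.
Heap B: target g' = 2⊕0 = 2, but every legal move changes the Grundy value (mex property), so 0 moves.
Heap C: target g' = 0⊕0 = 0, but every legal move changes the Grundy value (mex property), so 0 moves.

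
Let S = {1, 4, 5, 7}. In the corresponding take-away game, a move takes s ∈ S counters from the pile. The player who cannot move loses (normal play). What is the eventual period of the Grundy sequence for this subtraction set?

8

G(0) = 0
G(1) = mex{0} = 1
G(2) = mex{1} = 0
G(3) = mex{0} = 1
G(4) = mex{1,0} = 2
G(5) = mex{2,1,0} = 3
G(6) = mex{3,0,1} = 2
G(7) = mex{2,1,0,0} = 3
G(8) = mex{3,2,1,1} = 0
G(9) = mex{0,3,2,0} = 1
G(10) = mex{1,2,3,1} = 0
G(11) = mex{0,3,2,2} = 1
G(12) = mex{1,0,3,3} = 2
G(13) = mex{2,1,0,2} = 3
G(14) = mex{3,0,1,3} = 2
G(15) = mex{2,1,0,0} = 3
G(16) = mex{3,2,1,1} = 0
G(17) = mex{0,3,2,0} = 1
G(n+8) = G(n) holds for n = 0,…,6 (a full window of length max(S) = 7), so the sequence is purely periodic with period 8.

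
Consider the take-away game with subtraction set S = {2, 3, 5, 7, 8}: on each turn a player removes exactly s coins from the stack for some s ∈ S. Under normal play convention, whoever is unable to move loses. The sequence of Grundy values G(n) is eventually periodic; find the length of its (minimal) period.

n :  0  1  2  3  4  5  6  7  8  9 10 11 12 13 14 15 16 17 18 19 20 21
G :  0  0  1  1  2  2  3  3  4  4  0  0  1  1  2  2  3  3  4  4  0  0
G(n+10) = G(n) holds for n = 0,…,7 (a full window of length max(S) = 8), so the sequence is purely periodic with period 10.

10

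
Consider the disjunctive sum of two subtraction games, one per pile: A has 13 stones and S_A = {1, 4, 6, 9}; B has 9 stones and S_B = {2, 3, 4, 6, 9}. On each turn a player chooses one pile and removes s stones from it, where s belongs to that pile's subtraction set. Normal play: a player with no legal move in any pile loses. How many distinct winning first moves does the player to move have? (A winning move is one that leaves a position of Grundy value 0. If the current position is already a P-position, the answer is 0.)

Pile A, S = {1, 4, 6, 9}:
G(0) = 0
G(1) = mex{0} = 1
G(2) = mex{1} = 0
G(3) = mex{0} = 1
G(4) = mex{1,0} = 2
G(5) = mex{2,1} = 0
G(6) = mex{0,0,0} = 1
G(7) = mex{1,1,1} = 0
G(8) = mex{0,2,0} = 1
G(9) = mex{1,0,1,0} = 2
G(10) = mex{2,1,2,1} = 0
G(11) = mex{0,0,0,0} = 1
G(12) = mex{1,1,1,1} = 0
G(13) = mex{0,2,0,2} = 1
G_A(13) = 1.
Pile B, S = {2, 3, 4, 6, 9}:
n : 0 1 2 3 4 5 6 7 8 9
G : 0 0 1 1 2 2 3 3 0 4
G_B(9) = 4.
Combined Grundy value = 1 ⊕ 4 = 5.
A winning move leaves total XOR = 0, i.e. changes one component's Grundy value g to g ⊕ X where X is the current total.
Pile A: need g' = 1⊕5 = 4. Options: 13−1→G=0, 13−4→G=2, 13−6→G=0, 13−9→G=2. Hits: 0.
Pile B: need g' = 4⊕5 = 1. Options: 9−2→G=3, 9−3→G=3, 9−4→G=2, 9−6→G=1, 9−9→G=0. Hits: 1.

1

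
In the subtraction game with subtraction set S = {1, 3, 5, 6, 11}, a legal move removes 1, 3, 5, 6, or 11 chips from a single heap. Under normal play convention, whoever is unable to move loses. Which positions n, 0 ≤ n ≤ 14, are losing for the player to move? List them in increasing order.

G(0) = 0
G(1) = mex{0} = 1
G(2) = mex{1} = 0
G(3) = mex{0,0} = 1
G(4) = mex{1,1} = 0
G(5) = mex{0,0,0} = 1
G(6) = mex{1,1,1,0} = 2
G(7) = mex{2,0,0,1} = 3
G(8) = mex{3,1,1,0} = 2
G(9) = mex{2,2,0,1} = 3
G(10) = mex{3,3,1,0} = 2
G(11) = mex{2,2,2,1,0} = 3
G(12) = mex{3,3,3,2,1} = 0
G(13) = mex{0,2,2,3,0} = 1
G(14) = mex{1,3,3,2,1} = 0
P-positions are exactly the n with G(n) = 0.

0, 2, 4, 12, 14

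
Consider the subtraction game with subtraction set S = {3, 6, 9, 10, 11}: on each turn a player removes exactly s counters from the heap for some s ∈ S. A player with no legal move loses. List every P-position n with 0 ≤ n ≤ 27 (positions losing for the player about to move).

0, 1, 2, 14, 15, 16

G(0) = 0
G(1) = mex{} = 0
G(2) = mex{} = 0
G(3) = mex{0} = 1
G(4) = mex{0} = 1
G(5) = mex{0} = 1
G(6) = mex{1,0} = 2
G(7) = mex{1,0} = 2
G(8) = mex{1,0} = 2
G(9) = mex{2,1,0} = 3
G(10) = mex{2,1,0,0} = 3
G(11) = mex{2,1,0,0,0} = 3
G(12) = mex{3,2,1,0,0} = 4
G(13) = mex{3,2,1,1,0} = 4
G(14) = mex{3,2,1,1,1} = 0
G(15) = mex{4,3,2,1,1} = 0
G(16) = mex{4,3,2,2,1} = 0
G(17) = mex{0,3,2,2,2} = 1
G(18) = mex{0,4,3,2,2} = 1
G(19) = mex{0,4,3,3,2} = 1
G(20) = mex{1,0,3,3,3} = 2
G(21) = mex{1,0,4,3,3} = 2
G(22) = mex{1,0,4,4,3} = 2
G(23) = mex{2,1,0,4,4} = 3
G(24) = mex{2,1,0,0,4} = 3
G(25) = mex{2,1,0,0,0} = 3
G(26) = mex{3,2,1,0,0} = 4
G(27) = mex{3,2,1,1,0} = 4
P-positions are exactly the n with G(n) = 0.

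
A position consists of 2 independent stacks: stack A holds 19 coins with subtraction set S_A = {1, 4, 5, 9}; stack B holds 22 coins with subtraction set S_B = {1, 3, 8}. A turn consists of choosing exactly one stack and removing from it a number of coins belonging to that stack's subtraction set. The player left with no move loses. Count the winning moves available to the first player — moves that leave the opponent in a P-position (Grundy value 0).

Stack A, S = {1, 4, 5, 9}:
G(0) = 0
G(1) = mex{0} = 1
G(2) = mex{1} = 0
G(3) = mex{0} = 1
G(4) = mex{1,0} = 2
G(5) = mex{2,1,0} = 3
G(6) = mex{3,0,1} = 2
G(7) = mex{2,1,0} = 3
G(8) = mex{3,2,1} = 0
G(9) = mex{0,3,2,0} = 1
G(10) = mex{1,2,3,1} = 0
G(11) = mex{0,3,2,0} = 1
G(12) = mex{1,0,3,1} = 2
G(13) = mex{2,1,0,2} = 3
G(14) = mex{3,0,1,3} = 2
G(15) = mex{2,1,0,2} = 3
G(16) = mex{3,2,1,3} = 0
G(17) = mex{0,3,2,0} = 1
G(18) = mex{1,2,3,1} = 0
G(19) = mex{0,3,2,0} = 1
G_A(19) = 1.
Stack B, S = {1, 3, 8}:
G(0) = 0
G(1) = mex{0} = 1
G(2) = mex{1} = 0
G(3) = mex{0,0} = 1
G(4) = mex{1,1} = 0
G(5) = mex{0,0} = 1
G(6) = mex{1,1} = 0
G(7) = mex{0,0} = 1
G(8) = mex{1,1,0} = 2
G(9) = mex{2,0,1} = 3
G(10) = mex{3,1,0} = 2
G(11) = mex{2,2,1} = 0
G(12) = mex{0,3,0} = 1
G(13) = mex{1,2,1} = 0
G(14) = mex{0,0,0} = 1
G(15) = mex{1,1,1} = 0
G(16) = mex{0,0,2} = 1
G(17) = mex{1,1,3} = 0
G(18) = mex{0,0,2} = 1
G(19) = mex{1,1,0} = 2
G(20) = mex{2,0,1} = 3
G(21) = mex{3,1,0} = 2
G(22) = mex{2,2,1} = 0
G_B(22) = 0.
Combined Grundy value = 1 ⊕ 0 = 1.
A winning move leaves total XOR = 0, i.e. changes one component's Grundy value g to g ⊕ X where X is the current total.
Stack A: need g' = 1⊕1 = 0. Options: 19−1→G=0, 19−4→G=3, 19−5→G=2, 19−9→G=0. Hits: 2.
Stack B: need g' = 0⊕1 = 1. Options: 22−1→G=2, 22−3→G=2, 22−8→G=1. Hits: 1.

3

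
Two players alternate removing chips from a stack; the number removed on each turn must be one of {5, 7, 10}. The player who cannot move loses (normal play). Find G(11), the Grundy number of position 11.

G(0) = 0
G(1) = mex{} = 0
G(2) = mex{} = 0
G(3) = mex{} = 0
G(4) = mex{} = 0
G(5) = mex{0} = 1
G(6) = mex{0} = 1
G(7) = mex{0,0} = 1
G(8) = mex{0,0} = 1
G(9) = mex{0,0} = 1
G(10) = mex{1,0,0} = 2
G(11) = mex{1,0,0} = 2

2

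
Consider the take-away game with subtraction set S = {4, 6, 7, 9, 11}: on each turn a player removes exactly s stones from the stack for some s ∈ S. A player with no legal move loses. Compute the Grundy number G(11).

G(0) = 0
G(1) = mex{} = 0
G(2) = mex{} = 0
G(3) = mex{} = 0
G(4) = mex{0} = 1
G(5) = mex{0} = 1
G(6) = mex{0,0} = 1
G(7) = mex{0,0,0} = 1
G(8) = mex{1,0,0} = 2
G(9) = mex{1,0,0,0} = 2
G(10) = mex{1,1,0,0} = 2
G(11) = mex{1,1,1,0,0} = 2

2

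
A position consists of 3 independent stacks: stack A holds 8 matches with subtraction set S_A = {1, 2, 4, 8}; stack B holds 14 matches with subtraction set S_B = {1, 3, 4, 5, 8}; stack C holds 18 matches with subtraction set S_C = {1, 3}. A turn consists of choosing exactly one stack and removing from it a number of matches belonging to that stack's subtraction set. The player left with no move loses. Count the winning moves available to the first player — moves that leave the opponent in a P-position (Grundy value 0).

4

Stack A, S = {1, 2, 4, 8}:
n : 0 1 2 3 4 5 6 7 8
G : 0 1 2 0 1 2 0 1 2
G_A(8) = 2.
Stack B, S = {1, 3, 4, 5, 8}:
n :  0  1  2  3  4  5  6  7  8  9 10 11 12 13 14
G :  0  1  0  1  2  3  2  3  4  0  1  0  1  2  3
G_B(14) = 3.
Stack C, S = {1, 3}:
G(0) = 0
G(1) = mex{0} = 1
G(2) = mex{1} = 0
G(3) = mex{0,0} = 1
G(4) = mex{1,1} = 0
G(5) = mex{0,0} = 1
G(6) = mex{1,1} = 0
G(7) = mex{0,0} = 1
G(8) = mex{1,1} = 0
G(9) = mex{0,0} = 1
G(10) = mex{1,1} = 0
G(11) = mex{0,0} = 1
G(12) = mex{1,1} = 0
G(13) = mex{0,0} = 1
G(14) = mex{1,1} = 0
G(15) = mex{0,0} = 1
G(16) = mex{1,1} = 0
G(17) = mex{0,0} = 1
G(18) = mex{1,1} = 0
G_C(18) = 0.
Combined Grundy value = 2 ⊕ 3 ⊕ 0 = 1.
A winning move leaves total XOR = 0, i.e. changes one component's Grundy value g to g ⊕ X where X is the current total.
Stack A: need g' = 2⊕1 = 3. Options: 8−1→G=1, 8−2→G=0, 8−4→G=1, 8−8→G=0. Hits: 0.
Stack B: need g' = 3⊕1 = 2. Options: 14−1→G=2, 14−3→G=0, 14−4→G=1, 14−5→G=0, 14−8→G=2. Hits: 2.
Stack C: need g' = 0⊕1 = 1. Options: 18−1→G=1, 18−3→G=1. Hits: 2.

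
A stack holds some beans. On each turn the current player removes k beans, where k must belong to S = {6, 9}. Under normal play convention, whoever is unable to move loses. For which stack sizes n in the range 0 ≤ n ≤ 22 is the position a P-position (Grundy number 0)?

0, 1, 2, 3, 4, 5, 15, 16, 17, 18, 19, 20

n :  0  1  2  3  4  5  6  7  8  9 10 11 12 13 14 15 16 17 18 19 20 21 22
G :  0  0  0  0  0  0  1  1  1  1  1  1  2  2  2  0  0  0  0  0  0  1  1
P-positions are exactly the n with G(n) = 0.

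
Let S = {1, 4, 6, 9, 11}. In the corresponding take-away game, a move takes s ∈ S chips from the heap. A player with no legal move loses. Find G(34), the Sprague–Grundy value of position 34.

2

G(0) = 0
G(1) = mex{0} = 1
G(2) = mex{1} = 0
G(3) = mex{0} = 1
G(4) = mex{1,0} = 2
G(5) = mex{2,1} = 0
G(6) = mex{0,0,0} = 1
G(7) = mex{1,1,1} = 0
G(8) = mex{0,2,0} = 1
G(9) = mex{1,0,1,0} = 2
G(10) = mex{2,1,2,1} = 0
G(11) = mex{0,0,0,0,0} = 1
G(12) = mex{1,1,1,1,1} = 0
G(13) = mex{0,2,0,2,0} = 1
G(14) = mex{1,0,1,0,1} = 2
G(15) = mex{2,1,2,1,2} = 0
G(16) = mex{0,0,0,0,0} = 1
G(17) = mex{1,1,1,1,1} = 0
G(18) = mex{0,2,0,2,0} = 1
G(19) = mex{1,0,1,0,1} = 2
G(20) = mex{2,1,2,1,2} = 0
G(21) = mex{0,0,0,0,0} = 1
G(22) = mex{1,1,1,1,1} = 0
G(23) = mex{0,2,0,2,0} = 1
G(24) = mex{1,0,1,0,1} = 2
G(25) = mex{2,1,2,1,2} = 0
G(26) = mex{0,0,0,0,0} = 1
G(27) = mex{1,1,1,1,1} = 0
G(28) = mex{0,2,0,2,0} = 1
G(29) = mex{1,0,1,0,1} = 2
G(30) = mex{2,1,2,1,2} = 0
G(31) = mex{0,0,0,0,0} = 1
G(32) = mex{1,1,1,1,1} = 0
G(33) = mex{0,2,0,2,0} = 1
G(34) = mex{1,0,1,0,1} = 2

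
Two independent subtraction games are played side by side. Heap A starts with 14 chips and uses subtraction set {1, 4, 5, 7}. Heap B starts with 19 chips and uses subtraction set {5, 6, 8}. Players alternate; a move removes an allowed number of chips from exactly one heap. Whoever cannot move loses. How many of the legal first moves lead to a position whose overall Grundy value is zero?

Heap A, S = {1, 4, 5, 7}:
n :  0  1  2  3  4  5  6  7  8  9 10 11 12 13 14
G :  0  1  0  1  2  3  2  3  0  1  0  1  2  3  2
G_A(14) = 2.
Heap B, S = {5, 6, 8}:
n :  0  1  2  3  4  5  6  7  8  9 10 11 12 13 14 15 16 17 18 19
G :  0  0  0  0  0  1  1  1  1  1  2  2  2  0  0  0  0  0  1  1
G_B(19) = 1.
Combined Grundy value = 2 ⊕ 1 = 3.
A winning move leaves total XOR = 0, i.e. changes one component's Grundy value g to g ⊕ X where X is the current total.
Heap A: need g' = 2⊕3 = 1. Options: 14−1→G=3, 14−4→G=0, 14−5→G=1, 14−7→G=3. Hits: 1.
Heap B: need g' = 1⊕3 = 2. Options: 19−5→G=0, 19−6→G=0, 19−8→G=2. Hits: 1.

2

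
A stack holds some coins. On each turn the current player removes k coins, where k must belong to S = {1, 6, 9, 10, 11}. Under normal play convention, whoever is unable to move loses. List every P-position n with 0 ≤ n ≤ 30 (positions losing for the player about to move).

0, 2, 4, 7, 19, 21, 23, 26

G(0) = 0
G(1) = mex{0} = 1
G(2) = mex{1} = 0
G(3) = mex{0} = 1
G(4) = mex{1} = 0
G(5) = mex{0} = 1
G(6) = mex{1,0} = 2
G(7) = mex{2,1} = 0
G(8) = mex{0,0} = 1
G(9) = mex{1,1,0} = 2
G(10) = mex{2,0,1,0} = 3
G(11) = mex{3,1,0,1,0} = 2
G(12) = mex{2,2,1,0,1} = 3
G(13) = mex{3,0,0,1,0} = 2
G(14) = mex{2,1,1,0,1} = 3
G(15) = mex{3,2,2,1,0} = 4
G(16) = mex{4,3,0,2,1} = 5
G(17) = mex{5,2,1,0,2} = 3
G(18) = mex{3,3,2,1,0} = 4
G(19) = mex{4,2,3,2,1} = 0
G(20) = mex{0,3,2,3,2} = 1
G(21) = mex{1,4,3,2,3} = 0
G(22) = mex{0,5,2,3,2} = 1
G(23) = mex{1,3,3,2,3} = 0
G(24) = mex{0,4,4,3,2} = 1
G(25) = mex{1,0,5,4,3} = 2
G(26) = mex{2,1,3,5,4} = 0
G(27) = mex{0,0,4,3,5} = 1
G(28) = mex{1,1,0,4,3} = 2
G(29) = mex{2,0,1,0,4} = 3
G(30) = mex{3,1,0,1,0} = 2
P-positions are exactly the n with G(n) = 0.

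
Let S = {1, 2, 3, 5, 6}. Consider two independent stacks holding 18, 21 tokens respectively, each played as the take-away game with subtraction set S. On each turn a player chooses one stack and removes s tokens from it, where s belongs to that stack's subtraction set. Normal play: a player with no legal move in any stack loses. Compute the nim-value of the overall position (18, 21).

3

All stacks use S = {1, 2, 3, 5, 6}:
n :  0  1  2  3  4  5  6  7  8  9 10 11 12 13 14 15 16 17 18 19 20 21
G :  0  1  2  3  0  1  2  3  0  1  2  3  0  1  2  3  0  1  2  3  0  1
Stack A: G(18) = 2.
Stack B: G(21) = 1.
Combined Grundy value = 2 ⊕ 1 = 3.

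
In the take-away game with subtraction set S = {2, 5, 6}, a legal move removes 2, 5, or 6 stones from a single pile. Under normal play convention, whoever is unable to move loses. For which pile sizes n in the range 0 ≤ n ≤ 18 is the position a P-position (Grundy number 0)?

0, 1, 4, 8, 11, 12, 15

n :  0  1  2  3  4  5  6  7  8  9 10 11 12 13 14 15 16 17 18
G :  0  0  1  1  0  2  1  3  0  2  1  0  0  1  1  0  2  1  3
P-positions are exactly the n with G(n) = 0.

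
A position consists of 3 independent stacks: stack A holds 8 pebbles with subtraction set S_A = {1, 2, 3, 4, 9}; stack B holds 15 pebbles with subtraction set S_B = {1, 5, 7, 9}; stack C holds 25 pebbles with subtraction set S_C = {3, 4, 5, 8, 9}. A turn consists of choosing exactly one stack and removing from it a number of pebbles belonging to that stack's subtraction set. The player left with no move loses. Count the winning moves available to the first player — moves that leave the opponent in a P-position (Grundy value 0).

2

Stack A, S = {1, 2, 3, 4, 9}:
G(0) = 0
G(1) = mex{0} = 1
G(2) = mex{1,0} = 2
G(3) = mex{2,1,0} = 3
G(4) = mex{3,2,1,0} = 4
G(5) = mex{4,3,2,1} = 0
G(6) = mex{0,4,3,2} = 1
G(7) = mex{1,0,4,3} = 2
G(8) = mex{2,1,0,4} = 3
G_A(8) = 3.
Stack B, S = {1, 5, 7, 9}:
n :  0  1  2  3  4  5  6  7  8  9 10 11 12 13 14 15
G :  0  1  0  1  0  1  0  1  0  1  0  1  0  1  0  1
G_B(15) = 1.
Stack C, S = {3, 4, 5, 8, 9}:
n :  0  1  2  3  4  5  6  7  8  9 10 11 12 13 14 15 16 17 18 19 20 21 22 23 24 25
G :  0  0  0  1  1  1  2  2  2  3  3  3  0  0  0  1  1  1  2  2  2  3  3  3  0  0
G_C(25) = 0.
Combined Grundy value = 3 ⊕ 1 ⊕ 0 = 2.
A winning move leaves total XOR = 0, i.e. changes one component's Grundy value g to g ⊕ X where X is the current total.
Stack A: need g' = 3⊕2 = 1. Options: 8−1→G=2, 8−2→G=1, 8−3→G=0, 8−4→G=4. Hits: 1.
Stack B: need g' = 1⊕2 = 3. Options: 15−1→G=0, 15−5→G=0, 15−7→G=0, 15−9→G=0. Hits: 0.
Stack C: need g' = 0⊕2 = 2. Options: 25−3→G=3, 25−4→G=3, 25−5→G=2, 25−8→G=1, 25−9→G=1. Hits: 1.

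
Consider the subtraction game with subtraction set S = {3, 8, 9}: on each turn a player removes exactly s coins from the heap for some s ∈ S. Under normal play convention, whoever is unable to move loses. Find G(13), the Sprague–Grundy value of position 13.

n :  0  1  2  3  4  5  6  7  8  9 10 11 12 13
G :  0  0  0  1  1  1  0  0  2  1  1  3  0  0

0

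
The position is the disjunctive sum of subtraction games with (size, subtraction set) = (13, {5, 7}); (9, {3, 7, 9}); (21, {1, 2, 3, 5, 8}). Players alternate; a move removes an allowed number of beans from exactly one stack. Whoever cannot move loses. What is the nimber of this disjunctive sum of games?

0

Stack A, S = {5, 7}:
n :  0  1  2  3  4  5  6  7  8  9 10 11 12 13
G :  0  0  0  0  0  1  1  1  1  1  2  2  0  0
G_A(13) = 0.
Stack B, S = {3, 7, 9}:
G(0) = 0
G(1) = mex{} = 0
G(2) = mex{} = 0
G(3) = mex{0} = 1
G(4) = mex{0} = 1
G(5) = mex{0} = 1
G(6) = mex{1} = 0
G(7) = mex{1,0} = 2
G(8) = mex{1,0} = 2
G(9) = mex{0,0,0} = 1
G_B(9) = 1.
Stack C, S = {1, 2, 3, 5, 8}:
n :  0  1  2  3  4  5  6  7  8  9 10 11 12 13 14 15 16 17 18 19 20 21
G :  0  1  2  3  0  1  2  3  4  5  0  1  2  3  0  1  2  3  4  5  0  1
G_C(21) = 1.
Combined Grundy value = 0 ⊕ 1 ⊕ 1 = 0.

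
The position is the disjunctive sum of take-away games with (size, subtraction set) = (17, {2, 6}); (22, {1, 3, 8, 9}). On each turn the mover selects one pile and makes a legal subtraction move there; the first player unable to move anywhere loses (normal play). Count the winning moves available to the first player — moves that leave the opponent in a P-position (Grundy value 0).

Pile A, S = {2, 6}:
n :  0  1  2  3  4  5  6  7  8  9 10 11 12 13 14 15 16 17
G :  0  0  1  1  0  0  1  1  0  0  1  1  0  0  1  1  0  0
G_A(17) = 0.
Pile B, S = {1, 3, 8, 9}:
G(0) = 0
G(1) = mex{0} = 1
G(2) = mex{1} = 0
G(3) = mex{0,0} = 1
G(4) = mex{1,1} = 0
G(5) = mex{0,0} = 1
G(6) = mex{1,1} = 0
G(7) = mex{0,0} = 1
G(8) = mex{1,1,0} = 2
G(9) = mex{2,0,1,0} = 3
G(10) = mex{3,1,0,1} = 2
G(11) = mex{2,2,1,0} = 3
G(12) = mex{3,3,0,1} = 2
G(13) = mex{2,2,1,0} = 3
G(14) = mex{3,3,0,1} = 2
G(15) = mex{2,2,1,0} = 3
G(16) = mex{3,3,2,1} = 0
G(17) = mex{0,2,3,2} = 1
G(18) = mex{1,3,2,3} = 0
G(19) = mex{0,0,3,2} = 1
G(20) = mex{1,1,2,3} = 0
G(21) = mex{0,0,3,2} = 1
G(22) = mex{1,1,2,3} = 0
G_B(22) = 0.
Combined Grundy value = 0 ⊕ 0 = 0.
A winning move leaves total XOR = 0, i.e. changes one component's Grundy value g to g ⊕ X where X is the current total.
Pile A: target g' = 0⊕0 = 0, but every legal move changes the Grundy value (mex property), so 0 moves.
Pile B: target g' = 0⊕0 = 0, but every legal move changes the Grundy value (mex property), so 0 moves.

0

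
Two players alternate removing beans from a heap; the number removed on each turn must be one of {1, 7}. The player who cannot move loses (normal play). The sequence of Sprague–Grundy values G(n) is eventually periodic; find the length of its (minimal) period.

2

n :  0  1  2  3  4  5  6  7  8  9 10 11 12 13 14
G :  0  1  0  1  0  1  0  1  0  1  0  1  0  1  0
G(n+2) = G(n) holds for n = 0,…,6 (a full window of length max(S) = 7), so the sequence is purely periodic with period 2.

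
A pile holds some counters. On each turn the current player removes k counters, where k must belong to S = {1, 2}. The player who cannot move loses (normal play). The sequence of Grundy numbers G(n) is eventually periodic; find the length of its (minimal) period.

3

G(0) = 0
G(1) = mex{0} = 1
G(2) = mex{1,0} = 2
G(3) = mex{2,1} = 0
G(4) = mex{0,2} = 1
G(5) = mex{1,0} = 2
G(6) = mex{2,1} = 0
G(7) = mex{0,2} = 1
G(8) = mex{1,0} = 2
G(9) = mex{2,1} = 0
G(10) = mex{0,2} = 1
G(11) = mex{1,0} = 2
G(12) = mex{2,1} = 0
G(13) = mex{0,2} = 1
G(14) = mex{1,0} = 2
G(n+3) = G(n) holds for n = 0,…,1 (a full window of length max(S) = 2), so the sequence is purely periodic with period 3.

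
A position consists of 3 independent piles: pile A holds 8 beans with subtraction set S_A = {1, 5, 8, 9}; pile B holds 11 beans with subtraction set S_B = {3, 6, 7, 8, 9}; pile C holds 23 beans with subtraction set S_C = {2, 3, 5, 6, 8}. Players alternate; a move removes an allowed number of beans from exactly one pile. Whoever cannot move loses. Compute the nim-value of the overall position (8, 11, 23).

Pile A, S = {1, 5, 8, 9}:
n : 0 1 2 3 4 5 6 7 8
G : 0 1 0 1 0 1 0 1 2
G_A(8) = 2.
Pile B, S = {3, 6, 7, 8, 9}:
n :  0  1  2  3  4  5  6  7  8  9 10 11
G :  0  0  0  1  1  1  2  2  2  3  3  3
G_B(11) = 3.
Pile C, S = {2, 3, 5, 6, 8}:
n :  0  1  2  3  4  5  6  7  8  9 10 11 12 13 14 15 16 17 18 19 20 21 22 23
G :  0  0  1  1  2  2  3  3  4  4  0  0  1  1  2  2  3  3  4  4  0  0  1  1
G_C(23) = 1.
Combined Grundy value = 2 ⊕ 3 ⊕ 1 = 0.

0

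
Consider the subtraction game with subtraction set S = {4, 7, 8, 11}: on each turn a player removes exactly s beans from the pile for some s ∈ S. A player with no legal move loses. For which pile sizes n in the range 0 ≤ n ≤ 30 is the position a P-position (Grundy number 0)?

n :  0  1  2  3  4  5  6  7  8  9 10 11 12 13 14 15 16 17 18 19 20 21 22 23 24 25 26 27 28 29 30
G :  0  0  0  0  1  1  1  1  2  2  2  2  3  3  3  0  0  0  0  1  1  1  1  2  2  2  2  3  3  3  0
P-positions are exactly the n with G(n) = 0.

0, 1, 2, 3, 15, 16, 17, 18, 30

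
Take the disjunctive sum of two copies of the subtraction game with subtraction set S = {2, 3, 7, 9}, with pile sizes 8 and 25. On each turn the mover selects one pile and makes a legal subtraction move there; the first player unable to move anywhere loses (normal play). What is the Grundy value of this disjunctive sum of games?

All piles use S = {2, 3, 7, 9}:
G(0) = 0
G(1) = mex{} = 0
G(2) = mex{0} = 1
G(3) = mex{0,0} = 1
G(4) = mex{1,0} = 2
G(5) = mex{1,1} = 0
G(6) = mex{2,1} = 0
G(7) = mex{0,2,0} = 1
G(8) = mex{0,0,0} = 1
G(9) = mex{1,0,1,0} = 2
G(10) = mex{1,1,1,0} = 2
G(11) = mex{2,1,2,1} = 0
G(12) = mex{2,2,0,1} = 3
G(13) = mex{0,2,0,2} = 1
G(14) = mex{3,0,1,0} = 2
G(15) = mex{1,3,1,0} = 2
G(16) = mex{2,1,2,1} = 0
G(17) = mex{2,2,2,1} = 0
G(18) = mex{0,2,0,2} = 1
G(19) = mex{0,0,3,2} = 1
G(20) = mex{1,0,1,0} = 2
G(21) = mex{1,1,2,3} = 0
G(22) = mex{2,1,2,1} = 0
G(23) = mex{0,2,0,2} = 1
G(24) = mex{0,0,0,2} = 1
G(25) = mex{1,0,1,0} = 2
Pile A: G(8) = 1.
Pile B: G(25) = 2.
Combined Grundy value = 1 ⊕ 2 = 3.

3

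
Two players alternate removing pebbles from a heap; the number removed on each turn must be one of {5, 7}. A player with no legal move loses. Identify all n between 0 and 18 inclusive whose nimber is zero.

G(0) = 0
G(1) = mex{} = 0
G(2) = mex{} = 0
G(3) = mex{} = 0
G(4) = mex{} = 0
G(5) = mex{0} = 1
G(6) = mex{0} = 1
G(7) = mex{0,0} = 1
G(8) = mex{0,0} = 1
G(9) = mex{0,0} = 1
G(10) = mex{1,0} = 2
G(11) = mex{1,0} = 2
G(12) = mex{1,1} = 0
G(13) = mex{1,1} = 0
G(14) = mex{1,1} = 0
G(15) = mex{2,1} = 0
G(16) = mex{2,1} = 0
G(17) = mex{0,2} = 1
G(18) = mex{0,2} = 1
P-positions are exactly the n with G(n) = 0.

0, 1, 2, 3, 4, 12, 13, 14, 15, 16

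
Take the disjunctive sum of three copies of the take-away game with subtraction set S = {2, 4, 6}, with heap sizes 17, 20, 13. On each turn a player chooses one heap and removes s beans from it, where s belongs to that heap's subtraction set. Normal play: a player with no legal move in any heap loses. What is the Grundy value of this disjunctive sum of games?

All heaps use S = {2, 4, 6}:
n :  0  1  2  3  4  5  6  7  8  9 10 11 12 13 14 15 16 17 18 19 20
G :  0  0  1  1  2  2  3  3  0  0  1  1  2  2  3  3  0  0  1  1  2
Heap A: G(17) = 0.
Heap B: G(20) = 2.
Heap C: G(13) = 2.
Combined Grundy value = 0 ⊕ 2 ⊕ 2 = 0.

0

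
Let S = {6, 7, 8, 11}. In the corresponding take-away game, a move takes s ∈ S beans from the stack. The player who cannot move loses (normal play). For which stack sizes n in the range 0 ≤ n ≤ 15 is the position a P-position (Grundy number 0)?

0, 1, 2, 3, 4, 5

n :  0  1  2  3  4  5  6  7  8  9 10 11 12 13 14 15
G :  0  0  0  0  0  0  1  1  1  1  1  1  2  2  2  2
P-positions are exactly the n with G(n) = 0.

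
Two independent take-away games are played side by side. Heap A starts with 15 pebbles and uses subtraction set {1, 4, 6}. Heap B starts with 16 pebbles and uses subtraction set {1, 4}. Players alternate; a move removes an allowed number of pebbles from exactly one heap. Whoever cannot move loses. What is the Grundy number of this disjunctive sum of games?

Heap A, S = {1, 4, 6}:
n :  0  1  2  3  4  5  6  7  8  9 10 11 12 13 14 15
G :  0  1  0  1  2  0  1  0  1  2  0  1  0  1  2  0
G_A(15) = 0.
Heap B, S = {1, 4}:
n :  0  1  2  3  4  5  6  7  8  9 10 11 12 13 14 15 16
G :  0  1  0  1  2  0  1  0  1  2  0  1  0  1  2  0  1
G_B(16) = 1.
Combined Grundy value = 0 ⊕ 1 = 1.

1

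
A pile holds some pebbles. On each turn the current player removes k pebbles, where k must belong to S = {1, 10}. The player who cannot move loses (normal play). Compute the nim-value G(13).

G(0) = 0
G(1) = mex{0} = 1
G(2) = mex{1} = 0
G(3) = mex{0} = 1
G(4) = mex{1} = 0
G(5) = mex{0} = 1
G(6) = mex{1} = 0
G(7) = mex{0} = 1
G(8) = mex{1} = 0
G(9) = mex{0} = 1
G(10) = mex{1,0} = 2
G(11) = mex{2,1} = 0
G(12) = mex{0,0} = 1
G(13) = mex{1,1} = 0

0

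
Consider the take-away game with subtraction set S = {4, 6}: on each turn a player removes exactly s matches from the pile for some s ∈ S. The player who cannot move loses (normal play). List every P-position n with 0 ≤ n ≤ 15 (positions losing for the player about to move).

0, 1, 2, 3, 10, 11, 12, 13

G(0) = 0
G(1) = mex{} = 0
G(2) = mex{} = 0
G(3) = mex{} = 0
G(4) = mex{0} = 1
G(5) = mex{0} = 1
G(6) = mex{0,0} = 1
G(7) = mex{0,0} = 1
G(8) = mex{1,0} = 2
G(9) = mex{1,0} = 2
G(10) = mex{1,1} = 0
G(11) = mex{1,1} = 0
G(12) = mex{2,1} = 0
G(13) = mex{2,1} = 0
G(14) = mex{0,2} = 1
G(15) = mex{0,2} = 1
P-positions are exactly the n with G(n) = 0.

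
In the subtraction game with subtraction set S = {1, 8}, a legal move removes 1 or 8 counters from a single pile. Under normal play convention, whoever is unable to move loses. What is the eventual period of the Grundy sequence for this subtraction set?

n :  0  1  2  3  4  5  6  7  8  9 10 11 12 13 14 15 16 17 18 19
G :  0  1  0  1  0  1  0  1  2  0  1  0  1  0  1  0  1  2  0  1
G(n+9) = G(n) holds for n = 0,…,7 (a full window of length max(S) = 8), so the sequence is purely periodic with period 9.

9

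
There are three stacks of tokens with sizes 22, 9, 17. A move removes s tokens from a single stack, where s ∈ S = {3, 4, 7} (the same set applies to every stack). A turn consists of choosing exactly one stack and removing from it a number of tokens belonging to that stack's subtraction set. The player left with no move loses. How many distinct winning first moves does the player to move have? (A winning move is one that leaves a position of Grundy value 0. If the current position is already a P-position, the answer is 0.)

All stacks use S = {3, 4, 7}:
n :  0  1  2  3  4  5  6  7  8  9 10 11 12 13 14 15 16 17 18 19 20 21 22
G :  0  0  0  1  1  1  2  2  2  3  0  0  0  1  1  1  2  2  2  3  0  0  0
Stack A: G(22) = 0.
Stack B: G(9) = 3.
Stack C: G(17) = 2.
Combined Grundy value = 0 ⊕ 3 ⊕ 2 = 1.
A winning move leaves total XOR = 0, i.e. changes one component's Grundy value g to g ⊕ X where X is the current total.
Stack A: need g' = 0⊕1 = 1. Options: 22−3→G=3, 22−4→G=2, 22−7→G=1. Hits: 1.
Stack B: need g' = 3⊕1 = 2. Options: 9−3→G=2, 9−4→G=1, 9−7→G=0. Hits: 1.
Stack C: need g' = 2⊕1 = 3. Options: 17−3→G=1, 17−4→G=1, 17−7→G=0. Hits: 0.

2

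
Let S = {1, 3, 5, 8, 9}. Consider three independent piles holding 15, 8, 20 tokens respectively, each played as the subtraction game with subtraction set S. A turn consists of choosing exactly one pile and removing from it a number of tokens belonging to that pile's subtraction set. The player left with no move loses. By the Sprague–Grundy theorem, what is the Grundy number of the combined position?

All piles use S = {1, 3, 5, 8, 9}:
n :  0  1  2  3  4  5  6  7  8  9 10 11 12 13 14 15 16 17 18 19 20
G :  0  1  0  1  0  1  0  1  2  3  2  3  2  3  2  3  0  1  0  1  0
Pile A: G(15) = 3.
Pile B: G(8) = 2.
Pile C: G(20) = 0.
Combined Grundy value = 3 ⊕ 2 ⊕ 0 = 1.

1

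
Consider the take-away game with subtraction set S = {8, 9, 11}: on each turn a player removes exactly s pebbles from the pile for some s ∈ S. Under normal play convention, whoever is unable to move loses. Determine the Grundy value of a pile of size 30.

1

G(0) = 0
G(1) = mex{} = 0
G(2) = mex{} = 0
G(3) = mex{} = 0
G(4) = mex{} = 0
G(5) = mex{} = 0
G(6) = mex{} = 0
G(7) = mex{} = 0
G(8) = mex{0} = 1
G(9) = mex{0,0} = 1
G(10) = mex{0,0} = 1
G(11) = mex{0,0,0} = 1
G(12) = mex{0,0,0} = 1
G(13) = mex{0,0,0} = 1
G(14) = mex{0,0,0} = 1
G(15) = mex{0,0,0} = 1
G(16) = mex{1,0,0} = 2
G(17) = mex{1,1,0} = 2
G(18) = mex{1,1,0} = 2
G(19) = mex{1,1,1} = 0
G(20) = mex{1,1,1} = 0
G(21) = mex{1,1,1} = 0
G(22) = mex{1,1,1} = 0
G(23) = mex{1,1,1} = 0
G(24) = mex{2,1,1} = 0
G(25) = mex{2,2,1} = 0
G(26) = mex{2,2,1} = 0
G(27) = mex{0,2,2} = 1
G(28) = mex{0,0,2} = 1
G(29) = mex{0,0,2} = 1
G(30) = mex{0,0,0} = 1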